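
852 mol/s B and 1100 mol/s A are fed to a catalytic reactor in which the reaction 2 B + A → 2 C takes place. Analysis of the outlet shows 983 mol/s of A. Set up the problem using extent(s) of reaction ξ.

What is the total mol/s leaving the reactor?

For A: n = n₀ − 1ξ → 983 = 1100 − 1ξ, giving ξ = 117 mol/s.
Outlet amounts (n = n₀ + ν ξ):
  B: 852 − 2(117) = 618
  A: 1100 − 1(117) = 983
  C: 0 + 2(117) = 234
Total out = 618 + 983 + 234 = 1835 mol/s.

1840 mol/s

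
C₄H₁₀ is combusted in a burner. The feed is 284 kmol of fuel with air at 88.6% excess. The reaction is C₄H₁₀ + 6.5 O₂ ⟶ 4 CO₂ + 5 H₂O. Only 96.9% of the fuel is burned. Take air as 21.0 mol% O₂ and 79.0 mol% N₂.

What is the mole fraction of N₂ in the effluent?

0.758

Stoichiometric O₂ = 6.5 × 284 = 1846 kmol; O₂ fed = 1846 × 1.886 = 3482 kmol.
N₂ fed = 3482 × 79/21 = 13100 kmol.
Fuel reacted = 0.969 × 284 → ξ = 275.2 kmol.
Outlet (n = n₀ + ν ξ):
  C₄H₁₀: 284 − 1(275.2) = 8.804
  O₂: 3482 − 6.5(275.2) = 1693
  N₂: 13100 (inert)
  CO₂: 0 + 4(275.2) = 1101
  H₂O: 0 + 5(275.2) = 1376
Total out = 17280 kmol; y_N₂ = 13100 / 17280 = 0.7581.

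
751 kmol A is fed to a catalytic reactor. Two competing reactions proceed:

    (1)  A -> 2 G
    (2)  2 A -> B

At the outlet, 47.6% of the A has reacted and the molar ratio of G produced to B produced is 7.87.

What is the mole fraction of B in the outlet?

Conversion of A: A consumed = 0.476 × 751 = 357.5 kmol = 1ξ₁ + 2ξ₂.
Selectivity: 2ξ₁ / (1ξ₂) = 7.87 → ξ₁ = 3.935 ξ₂.
Substitute: (1·3.935 + 2) ξ₂ = 357.5 → ξ₂ = 60.23 kmol, ξ₁ = 237 kmol.
Outlet amounts (n = n₀ + Σ ν·ξ):
  A: 751 − 1(237) − 2(60.23) = 393.5
  G: 0 + 2(237) = 474
  B: 0 + 1(60.23) = 60.23
Total out = 927.8 kmol; y_B = 60.23 / 927.8 = 0.06492.

0.0649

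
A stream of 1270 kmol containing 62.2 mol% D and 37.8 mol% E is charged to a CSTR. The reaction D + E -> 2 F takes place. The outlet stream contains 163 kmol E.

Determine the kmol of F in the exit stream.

For E: n = n₀ − 1ξ → 163 = 480.1 − 1ξ, giving ξ = 317.1 kmol.
Outlet amounts (n = n₀ + ν ξ):
  D: 789.9 − 1(317.1) = 472.9
  E: 480.1 − 1(317.1) = 163
  F: 0 + 2(317.1) = 634.1

634 kmol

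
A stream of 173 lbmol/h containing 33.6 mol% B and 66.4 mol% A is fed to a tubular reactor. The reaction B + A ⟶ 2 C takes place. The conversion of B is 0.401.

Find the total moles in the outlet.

B reacted = 0.401 × 58.13 = 23.31 lbmol/h; ν_B = −1, so ξ = 23.31/1 = 23.31 lbmol/h.
Outlet amounts (n = n₀ + ν ξ):
  B: 58.13 − 1(23.31) = 34.82
  A: 114.9 − 1(23.31) = 91.56
  C: 0 + 2(23.31) = 46.62
Total out = 34.82 + 91.56 + 46.62 = 173 lbmol/h.

173 lbmol/h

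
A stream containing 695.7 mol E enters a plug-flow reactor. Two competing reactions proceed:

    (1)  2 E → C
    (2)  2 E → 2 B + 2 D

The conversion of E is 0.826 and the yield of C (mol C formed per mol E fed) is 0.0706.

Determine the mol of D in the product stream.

Yield of C: 1ξ₁ / 695.7 = 0.0706 → ξ₁ = 49.12 mol.
Conversion of E: 2ξ₁ + 2ξ₂ = 0.826 × 695.7 = 574.6 → ξ₂ = 238.2 mol.
Outlet amounts (n = n₀ + Σ ν·ξ):
  E: 695.7 − 2(49.12) − 2(238.2) = 121.1
  C: 0 + 1(49.12) = 49.12
  B: 0 + 2(238.2) = 476.4
  D: 0 + 2(238.2) = 476.4

476 mol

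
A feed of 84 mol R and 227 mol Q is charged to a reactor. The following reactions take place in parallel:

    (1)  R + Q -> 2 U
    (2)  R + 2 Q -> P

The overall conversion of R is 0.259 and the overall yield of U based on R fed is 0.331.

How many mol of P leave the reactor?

7.85 mol

Yield of U: 2ξ₁ / 84 = 0.331 → ξ₁ = 13.9 mol.
Conversion of R: 1ξ₁ + 1ξ₂ = 0.259 × 84 = 21.76 → ξ₂ = 7.854 mol.
Outlet amounts (n = n₀ + Σ ν·ξ):
  R: 84 − 1(13.9) − 1(7.854) = 62.24
  Q: 227 − 1(13.9) − 2(7.854) = 197.4
  U: 0 + 2(13.9) = 27.8
  P: 0 + 1(7.854) = 7.854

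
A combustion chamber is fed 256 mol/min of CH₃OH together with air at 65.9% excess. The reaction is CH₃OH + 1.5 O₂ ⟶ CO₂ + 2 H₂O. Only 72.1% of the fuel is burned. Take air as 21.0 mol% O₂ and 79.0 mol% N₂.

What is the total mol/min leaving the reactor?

Stoichiometric O₂ = 1.5 × 256 = 384 mol/min; O₂ fed = 384 × 1.659 = 637.1 mol/min.
N₂ fed = 637.1 × 79/21 = 2397 mol/min.
Fuel reacted = 0.721 × 256 → ξ = 184.6 mol/min.
Outlet (n = n₀ + ν ξ):
  CH₃OH: 256 − 1(184.6) = 71.42
  O₂: 637.1 − 1.5(184.6) = 360.2
  N₂: 2397 (inert)
  CO₂: 0 + 1(184.6) = 184.6
  H₂O: 0 + 2(184.6) = 369.2
Total out = 71.42 + 360.2 + 2397 + 184.6 + 369.2 = 3382 mol/min.

3380 mol/min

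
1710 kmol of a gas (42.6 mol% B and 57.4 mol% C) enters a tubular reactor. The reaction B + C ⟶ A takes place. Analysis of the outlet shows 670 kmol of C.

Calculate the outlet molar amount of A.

312 kmol

For C: n = n₀ − 1ξ → 670 = 981.5 − 1ξ, giving ξ = 311.5 kmol.
Outlet amounts (n = n₀ + ν ξ):
  B: 728.5 − 1(311.5) = 416.9
  C: 981.5 − 1(311.5) = 670
  A: 0 + 1(311.5) = 311.5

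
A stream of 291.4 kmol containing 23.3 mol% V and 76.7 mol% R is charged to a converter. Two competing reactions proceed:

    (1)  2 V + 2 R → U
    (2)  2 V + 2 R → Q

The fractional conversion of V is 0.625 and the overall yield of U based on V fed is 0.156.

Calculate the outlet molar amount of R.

Yield of U: 1ξ₁ / 67.9 = 0.156 → ξ₁ = 10.59 kmol.
Conversion of V: 2ξ₁ + 2ξ₂ = 0.625 × 67.9 = 42.44 → ξ₂ = 10.63 kmol.
Outlet amounts (n = n₀ + Σ ν·ξ):
  V: 67.9 − 2(10.59) − 2(10.63) = 25.46
  R: 223.5 − 2(10.59) − 2(10.63) = 181.1
  U: 0 + 1(10.59) = 10.59
  Q: 0 + 1(10.63) = 10.63

181 kmol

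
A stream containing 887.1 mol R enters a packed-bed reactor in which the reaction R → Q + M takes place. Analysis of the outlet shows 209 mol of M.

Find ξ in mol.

For M: n = n₀ + 1ξ → 209 = 0 + 1ξ, giving ξ = 209 mol.
Outlet amounts (n = n₀ + ν ξ):
  R: 887.1 − 1(209) = 678.1
  Q: 0 + 1(209) = 209
  M: 0 + 1(209) = 209

ξ = 209 mol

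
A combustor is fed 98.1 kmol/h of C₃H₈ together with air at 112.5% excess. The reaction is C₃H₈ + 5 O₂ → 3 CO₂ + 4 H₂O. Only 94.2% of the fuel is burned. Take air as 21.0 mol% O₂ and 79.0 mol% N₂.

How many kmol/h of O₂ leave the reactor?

580 kmol/h

Stoichiometric O₂ = 5 × 98.1 = 490.5 kmol/h; O₂ fed = 490.5 × 2.125 = 1042 kmol/h.
N₂ fed = 1042 × 79/21 = 3921 kmol/h.
Fuel reacted = 0.942 × 98.1 → ξ = 92.41 kmol/h.
Outlet (n = n₀ + ν ξ):
  C₃H₈: 98.1 − 1(92.41) = 5.69
  O₂: 1042 − 5(92.41) = 580.3
  N₂: 3921 (inert)
  CO₂: 0 + 3(92.41) = 277.2
  H₂O: 0 + 4(92.41) = 369.6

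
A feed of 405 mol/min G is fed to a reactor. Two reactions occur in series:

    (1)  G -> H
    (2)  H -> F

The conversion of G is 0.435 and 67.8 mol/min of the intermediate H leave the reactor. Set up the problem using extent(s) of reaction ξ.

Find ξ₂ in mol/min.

Conversion of G: G consumed = 1ξ₁ = 0.435 × 405 → ξ₁ = 176.2 mol/min.
H balance: n_H = 0 + 1ξ₁ − 1ξ₂ = 67.8 → ξ₂ = (1·176.2 − 67.8)/1 = 108.4 mol/min.
Outlet amounts (n = n₀ + Σ ν·ξ):
  G: 405 − 1(176.2) = 228.8
  H: 0 + 1(176.2) − 1(108.4) = 67.8
  F: 0 + 1(108.4) = 108.4

ξ₂ = 108 mol/min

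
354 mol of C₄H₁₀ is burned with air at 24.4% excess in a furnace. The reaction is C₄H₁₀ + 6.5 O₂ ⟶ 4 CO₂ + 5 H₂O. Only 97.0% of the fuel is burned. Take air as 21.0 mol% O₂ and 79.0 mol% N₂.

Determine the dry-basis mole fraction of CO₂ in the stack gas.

0.107

Stoichiometric O₂ = 6.5 × 354 = 2301 mol; O₂ fed = 2301 × 1.244 = 2862 mol.
N₂ fed = 2862 × 79/21 = 10770 mol.
Fuel reacted = 0.97 × 354 → ξ = 343.4 mol.
Outlet (n = n₀ + ν ξ):
  C₄H₁₀: 354 − 1(343.4) = 10.62
  O₂: 2862 − 6.5(343.4) = 630.5
  N₂: 10770 (inert)
  CO₂: 0 + 4(343.4) = 1374
  H₂O: 0 + 5(343.4) = 1717
Dry total = 12780 mol; y_CO₂ (dry) = 1374 / 12780 = 0.1075.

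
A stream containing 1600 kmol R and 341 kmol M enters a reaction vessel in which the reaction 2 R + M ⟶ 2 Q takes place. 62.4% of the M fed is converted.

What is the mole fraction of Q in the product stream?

0.246

M reacted = 0.624 × 341 = 212.8 kmol; ν_M = −1, so ξ = 212.8/1 = 212.8 kmol.
Outlet amounts (n = n₀ + ν ξ):
  R: 1600 − 2(212.8) = 1174
  M: 341 − 1(212.8) = 128.2
  Q: 0 + 2(212.8) = 425.6
Total out = 1728 kmol; y_Q = 425.6 / 1728 = 0.2462.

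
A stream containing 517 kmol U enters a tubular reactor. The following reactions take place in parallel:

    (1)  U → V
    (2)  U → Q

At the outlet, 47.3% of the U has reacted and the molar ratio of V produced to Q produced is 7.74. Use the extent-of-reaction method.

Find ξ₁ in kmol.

ξ₁ = 217 kmol

Conversion of U: U consumed = 0.473 × 517 = 244.5 kmol = 1ξ₁ + 1ξ₂.
Selectivity: 1ξ₁ / (1ξ₂) = 7.74 → ξ₁ = 7.74 ξ₂.
Substitute: (1·7.74 + 1) ξ₂ = 244.5 → ξ₂ = 27.98 kmol, ξ₁ = 216.6 kmol.
Outlet amounts (n = n₀ + Σ ν·ξ):
  U: 517 − 1(216.6) − 1(27.98) = 272.5
  V: 0 + 1(216.6) = 216.6
  Q: 0 + 1(27.98) = 27.98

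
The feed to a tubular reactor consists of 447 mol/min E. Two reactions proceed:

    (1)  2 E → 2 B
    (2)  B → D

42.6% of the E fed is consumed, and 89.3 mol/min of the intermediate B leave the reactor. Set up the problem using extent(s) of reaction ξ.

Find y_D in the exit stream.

Conversion of E: E consumed = 2ξ₁ = 0.426 × 447 → ξ₁ = 95.21 mol/min.
B balance: n_B = 0 + 2ξ₁ − 1ξ₂ = 89.3 → ξ₂ = (2·95.21 − 89.3)/1 = 101.1 mol/min.
Outlet amounts (n = n₀ + Σ ν·ξ):
  E: 447 − 2(95.21) = 256.6
  B: 0 + 2(95.21) − 1(101.1) = 89.3
  D: 0 + 1(101.1) = 101.1
Total out = 447 mol/min; y_D = 101.1 / 447 = 0.2262.

0.226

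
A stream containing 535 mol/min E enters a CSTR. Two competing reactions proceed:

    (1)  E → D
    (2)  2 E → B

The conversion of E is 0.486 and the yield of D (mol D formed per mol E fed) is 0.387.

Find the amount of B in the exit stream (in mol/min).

Yield of D: 1ξ₁ / 535 = 0.387 → ξ₁ = 207 mol/min.
Conversion of E: 1ξ₁ + 2ξ₂ = 0.486 × 535 = 260 → ξ₂ = 26.48 mol/min.
Outlet amounts (n = n₀ + Σ ν·ξ):
  E: 535 − 1(207) − 2(26.48) = 275
  D: 0 + 1(207) = 207
  B: 0 + 1(26.48) = 26.48

26.5 mol/min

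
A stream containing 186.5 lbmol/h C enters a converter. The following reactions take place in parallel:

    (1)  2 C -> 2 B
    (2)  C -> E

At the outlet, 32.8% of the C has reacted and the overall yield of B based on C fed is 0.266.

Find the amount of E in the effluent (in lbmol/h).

11.6 lbmol/h

Yield of B: 2ξ₁ / 186.5 = 0.266 → ξ₁ = 24.8 lbmol/h.
Conversion of C: 2ξ₁ + 1ξ₂ = 0.328 × 186.5 = 61.17 → ξ₂ = 11.56 lbmol/h.
Outlet amounts (n = n₀ + Σ ν·ξ):
  C: 186.5 − 2(24.8) − 1(11.56) = 125.3
  B: 0 + 2(24.8) = 49.61
  E: 0 + 1(11.56) = 11.56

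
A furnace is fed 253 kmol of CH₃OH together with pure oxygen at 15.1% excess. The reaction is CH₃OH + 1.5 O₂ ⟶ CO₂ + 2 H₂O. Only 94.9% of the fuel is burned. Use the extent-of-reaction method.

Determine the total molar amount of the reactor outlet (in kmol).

Stoichiometric O₂ = 1.5 × 253 = 379.5 kmol; O₂ fed = 379.5 × 1.151 = 436.8 kmol.
Fuel reacted = 0.949 × 253 → ξ = 240.1 kmol.
Outlet (n = n₀ + ν ξ):
  CH₃OH: 253 − 1(240.1) = 12.9
  O₂: 436.8 − 1.5(240.1) = 76.66
  CO₂: 0 + 1(240.1) = 240.1
  H₂O: 0 + 2(240.1) = 480.2
Total out = 12.9 + 76.66 + 240.1 + 480.2 = 809.9 kmol.

810 kmol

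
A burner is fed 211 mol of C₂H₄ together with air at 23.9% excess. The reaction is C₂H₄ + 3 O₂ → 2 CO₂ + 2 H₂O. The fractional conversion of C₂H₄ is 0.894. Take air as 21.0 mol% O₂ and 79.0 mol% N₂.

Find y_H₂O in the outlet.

Stoichiometric O₂ = 3 × 211 = 633 mol; O₂ fed = 633 × 1.239 = 784.3 mol.
N₂ fed = 784.3 × 79/21 = 2950 mol.
Fuel reacted = 0.894 × 211 → ξ = 188.6 mol.
Outlet (n = n₀ + ν ξ):
  C₂H₄: 211 − 1(188.6) = 22.37
  O₂: 784.3 − 3(188.6) = 218.4
  N₂: 2950 (inert)
  CO₂: 0 + 2(188.6) = 377.3
  H₂O: 0 + 2(188.6) = 377.3
Total out = 3946 mol; y_H₂O = 377.3 / 3946 = 0.09561.

0.0956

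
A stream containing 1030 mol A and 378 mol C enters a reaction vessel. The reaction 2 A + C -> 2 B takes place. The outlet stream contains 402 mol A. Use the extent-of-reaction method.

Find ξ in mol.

For A: n = n₀ − 2ξ → 402 = 1030 − 2ξ, giving ξ = 314 mol.
Outlet amounts (n = n₀ + ν ξ):
  A: 1030 − 2(314) = 402
  C: 378 − 1(314) = 64
  B: 0 + 2(314) = 628

ξ = 314 mol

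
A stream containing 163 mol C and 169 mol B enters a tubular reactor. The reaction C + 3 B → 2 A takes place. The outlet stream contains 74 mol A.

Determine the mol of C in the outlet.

126 mol

For A: n = n₀ + 2ξ → 74 = 0 + 2ξ, giving ξ = 37 mol.
Outlet amounts (n = n₀ + ν ξ):
  C: 163 − 1(37) = 126
  B: 169 − 3(37) = 58
  A: 0 + 2(37) = 74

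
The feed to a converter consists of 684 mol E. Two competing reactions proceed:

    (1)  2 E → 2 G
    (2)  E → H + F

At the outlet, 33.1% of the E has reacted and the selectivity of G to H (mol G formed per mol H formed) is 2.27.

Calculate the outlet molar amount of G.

Conversion of E: E consumed = 0.331 × 684 = 226.4 mol = 2ξ₁ + 1ξ₂.
Selectivity: 2ξ₁ / (1ξ₂) = 2.27 → ξ₁ = 1.135 ξ₂.
Substitute: (2·1.135 + 1) ξ₂ = 226.4 → ξ₂ = 69.24 mol, ξ₁ = 78.58 mol.
Outlet amounts (n = n₀ + Σ ν·ξ):
  E: 684 − 2(78.58) − 1(69.24) = 457.6
  G: 0 + 2(78.58) = 157.2
  H: 0 + 1(69.24) = 69.24
  F: 0 + 1(69.24) = 69.24

157 mol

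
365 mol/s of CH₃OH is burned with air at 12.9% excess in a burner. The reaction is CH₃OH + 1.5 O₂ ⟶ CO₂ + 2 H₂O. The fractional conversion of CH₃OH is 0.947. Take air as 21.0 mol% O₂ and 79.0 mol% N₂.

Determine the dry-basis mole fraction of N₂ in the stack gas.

Stoichiometric O₂ = 1.5 × 365 = 547.5 mol/s; O₂ fed = 547.5 × 1.129 = 618.1 mol/s.
N₂ fed = 618.1 × 79/21 = 2325 mol/s.
Fuel reacted = 0.947 × 365 → ξ = 345.7 mol/s.
Outlet (n = n₀ + ν ξ):
  CH₃OH: 365 − 1(345.7) = 19.35
  O₂: 618.1 − 1.5(345.7) = 99.65
  N₂: 2325 (inert)
  CO₂: 0 + 1(345.7) = 345.7
  H₂O: 0 + 2(345.7) = 691.3
Dry total = 2790 mol/s; y_N₂ (dry) = 2325 / 2790 = 0.8335.

0.833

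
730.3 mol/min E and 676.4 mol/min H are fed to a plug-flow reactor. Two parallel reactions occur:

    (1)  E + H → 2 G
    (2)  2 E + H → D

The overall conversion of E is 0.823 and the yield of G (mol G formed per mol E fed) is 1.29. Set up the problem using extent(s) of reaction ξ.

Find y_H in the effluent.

0.11

Yield of G: 2ξ₁ / 730.3 = 1.29 → ξ₁ = 471 mol/min.
Conversion of E: 1ξ₁ + 2ξ₂ = 0.823 × 730.3 = 601 → ξ₂ = 65 mol/min.
Outlet amounts (n = n₀ + Σ ν·ξ):
  E: 730.3 − 1(471) − 2(65) = 129.3
  H: 676.4 − 1(471) − 1(65) = 140.4
  G: 0 + 2(471) = 942.1
  D: 0 + 1(65) = 65
Total out = 1277 mol/min; y_H = 140.4 / 1277 = 0.1099.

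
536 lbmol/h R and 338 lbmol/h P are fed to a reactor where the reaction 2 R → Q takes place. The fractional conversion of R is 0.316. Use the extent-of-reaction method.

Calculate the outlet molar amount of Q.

R reacted = 0.316 × 536 = 169.4 lbmol/h; ν_R = −2, so ξ = 169.4/2 = 84.69 lbmol/h.
Outlet amounts (n = n₀ + ν ξ):
  R: 536 − 2(84.69) = 366.6
  Q: 0 + 1(84.69) = 84.69
  P: 338 (inert)

84.7 lbmol/h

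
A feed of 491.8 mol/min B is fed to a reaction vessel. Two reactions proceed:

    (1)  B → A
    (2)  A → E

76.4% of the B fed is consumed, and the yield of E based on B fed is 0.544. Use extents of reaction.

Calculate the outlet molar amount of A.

Conversion of B: B consumed = 1ξ₁ = 0.764 × 491.8 → ξ₁ = 375.7 mol/min.
Yield of E: 1ξ₂ / 491.8 = 0.544 → ξ₂ = 267.5 mol/min.
Outlet amounts (n = n₀ + Σ ν·ξ):
  B: 491.8 − 1(375.7) = 116.1
  A: 0 + 1(375.7) − 1(267.5) = 108.2
  E: 0 + 1(267.5) = 267.5

108 mol/min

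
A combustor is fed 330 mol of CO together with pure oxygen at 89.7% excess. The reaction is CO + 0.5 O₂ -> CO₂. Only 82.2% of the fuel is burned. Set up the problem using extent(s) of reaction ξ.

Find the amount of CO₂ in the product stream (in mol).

Stoichiometric O₂ = 0.5 × 330 = 165 mol; O₂ fed = 165 × 1.897 = 313 mol.
Fuel reacted = 0.822 × 330 → ξ = 271.3 mol.
Outlet (n = n₀ + ν ξ):
  CO: 330 − 1(271.3) = 58.74
  O₂: 313 − 0.5(271.3) = 177.4
  CO₂: 0 + 1(271.3) = 271.3

271 mol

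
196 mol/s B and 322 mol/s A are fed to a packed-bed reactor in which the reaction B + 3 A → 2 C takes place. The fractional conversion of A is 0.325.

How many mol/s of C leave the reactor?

69.8 mol/s

A reacted = 0.325 × 322 = 104.7 mol/s; ν_A = −3, so ξ = 104.7/3 = 34.88 mol/s.
Outlet amounts (n = n₀ + ν ξ):
  B: 196 − 1(34.88) = 161.1
  A: 322 − 3(34.88) = 217.3
  C: 0 + 2(34.88) = 69.77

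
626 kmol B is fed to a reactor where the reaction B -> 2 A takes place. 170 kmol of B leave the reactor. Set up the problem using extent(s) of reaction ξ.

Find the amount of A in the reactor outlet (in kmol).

912 kmol

For B: n = n₀ − 1ξ → 170 = 626 − 1ξ, giving ξ = 456 kmol.
Outlet amounts (n = n₀ + ν ξ):
  B: 626 − 1(456) = 170
  A: 0 + 2(456) = 912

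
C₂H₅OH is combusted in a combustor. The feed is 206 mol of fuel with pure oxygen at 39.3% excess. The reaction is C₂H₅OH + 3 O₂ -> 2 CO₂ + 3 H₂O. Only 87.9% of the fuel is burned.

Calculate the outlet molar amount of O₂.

Stoichiometric O₂ = 3 × 206 = 618 mol; O₂ fed = 618 × 1.393 = 860.9 mol.
Fuel reacted = 0.879 × 206 → ξ = 181.1 mol.
Outlet (n = n₀ + ν ξ):
  C₂H₅OH: 206 − 1(181.1) = 24.93
  O₂: 860.9 − 3(181.1) = 317.7
  CO₂: 0 + 2(181.1) = 362.1
  H₂O: 0 + 3(181.1) = 543.2

318 mol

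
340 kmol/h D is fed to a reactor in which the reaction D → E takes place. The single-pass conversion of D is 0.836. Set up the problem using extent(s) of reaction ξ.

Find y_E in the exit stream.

D reacted = 0.836 × 340 = 284.2 kmol/h; ν_D = −1, so ξ = 284.2/1 = 284.2 kmol/h.
Outlet amounts (n = n₀ + ν ξ):
  D: 340 − 1(284.2) = 55.76
  E: 0 + 1(284.2) = 284.2
Total out = 340 kmol/h; y_E = 284.2 / 340 = 0.836.

0.836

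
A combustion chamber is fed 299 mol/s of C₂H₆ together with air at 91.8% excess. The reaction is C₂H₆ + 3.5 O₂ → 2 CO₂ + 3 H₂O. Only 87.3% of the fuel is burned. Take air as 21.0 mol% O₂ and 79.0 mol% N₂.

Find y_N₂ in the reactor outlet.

0.756

Stoichiometric O₂ = 3.5 × 299 = 1046 mol/s; O₂ fed = 1046 × 1.918 = 2007 mol/s.
N₂ fed = 2007 × 79/21 = 7551 mol/s.
Fuel reacted = 0.873 × 299 → ξ = 261 mol/s.
Outlet (n = n₀ + ν ξ):
  C₂H₆: 299 − 1(261) = 37.97
  O₂: 2007 − 3.5(261) = 1094
  N₂: 7551 (inert)
  CO₂: 0 + 2(261) = 522.1
  H₂O: 0 + 3(261) = 783.1
Total out = 9988 mol/s; y_N₂ = 7551 / 9988 = 0.756.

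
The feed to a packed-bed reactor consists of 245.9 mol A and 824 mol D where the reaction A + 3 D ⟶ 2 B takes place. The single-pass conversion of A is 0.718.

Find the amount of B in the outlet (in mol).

A reacted = 0.718 × 245.9 = 176.6 mol; ν_A = −1, so ξ = 176.6/1 = 176.6 mol.
Outlet amounts (n = n₀ + ν ξ):
  A: 245.9 − 1(176.6) = 69.34
  D: 824 − 3(176.6) = 294.3
  B: 0 + 2(176.6) = 353.1

353 mol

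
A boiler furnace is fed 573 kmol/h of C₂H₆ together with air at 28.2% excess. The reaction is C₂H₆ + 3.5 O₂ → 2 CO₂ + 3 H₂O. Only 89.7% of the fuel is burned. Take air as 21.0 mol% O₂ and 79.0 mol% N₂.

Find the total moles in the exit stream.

Stoichiometric O₂ = 3.5 × 573 = 2006 kmol/h; O₂ fed = 2006 × 1.282 = 2571 kmol/h.
N₂ fed = 2571 × 79/21 = 9672 kmol/h.
Fuel reacted = 0.897 × 573 → ξ = 514 kmol/h.
Outlet (n = n₀ + ν ξ):
  C₂H₆: 573 − 1(514) = 59.02
  O₂: 2571 − 3.5(514) = 772.1
  N₂: 9672 (inert)
  CO₂: 0 + 2(514) = 1028
  H₂O: 0 + 3(514) = 1542
Total out = 59.02 + 772.1 + 9672 + 1028 + 1542 = 13070 kmol/h.

13100 kmol/h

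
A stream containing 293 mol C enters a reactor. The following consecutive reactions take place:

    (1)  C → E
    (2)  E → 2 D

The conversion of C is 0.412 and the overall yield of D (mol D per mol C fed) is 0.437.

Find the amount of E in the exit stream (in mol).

Conversion of C: C consumed = 1ξ₁ = 0.412 × 293 → ξ₁ = 120.7 mol.
Yield of D: 2ξ₂ / 293 = 0.437 → ξ₂ = 64.02 mol.
Outlet amounts (n = n₀ + Σ ν·ξ):
  C: 293 − 1(120.7) = 172.3
  E: 0 + 1(120.7) − 1(64.02) = 56.7
  D: 0 + 2(64.02) = 128

56.7 mol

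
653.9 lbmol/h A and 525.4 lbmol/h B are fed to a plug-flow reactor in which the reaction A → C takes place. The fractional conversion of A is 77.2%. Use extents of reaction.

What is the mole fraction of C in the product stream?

A reacted = 0.772 × 653.9 = 504.8 lbmol/h; ν_A = −1, so ξ = 504.8/1 = 504.8 lbmol/h.
Outlet amounts (n = n₀ + ν ξ):
  A: 653.9 − 1(504.8) = 149.1
  C: 0 + 1(504.8) = 504.8
  B: 525.4 (inert)
Total out = 1179 lbmol/h; y_C = 504.8 / 1179 = 0.4281.

0.428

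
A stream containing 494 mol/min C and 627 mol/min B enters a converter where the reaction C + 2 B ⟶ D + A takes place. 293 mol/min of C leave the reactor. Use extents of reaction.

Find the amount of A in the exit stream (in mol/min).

For C: n = n₀ − 1ξ → 293 = 494 − 1ξ, giving ξ = 201 mol/min.
Outlet amounts (n = n₀ + ν ξ):
  C: 494 − 1(201) = 293
  B: 627 − 2(201) = 225
  D: 0 + 1(201) = 201
  A: 0 + 1(201) = 201

201 mol/min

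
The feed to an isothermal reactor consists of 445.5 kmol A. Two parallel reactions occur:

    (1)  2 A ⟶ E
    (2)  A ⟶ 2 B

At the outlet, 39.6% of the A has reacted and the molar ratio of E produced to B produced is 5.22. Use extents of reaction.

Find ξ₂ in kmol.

ξ₂ = 8.06 kmol

Conversion of A: A consumed = 0.396 × 445.5 = 176.4 kmol = 2ξ₁ + 1ξ₂.
Selectivity: 1ξ₁ / (2ξ₂) = 5.22 → ξ₁ = 10.44 ξ₂.
Substitute: (2·10.44 + 1) ξ₂ = 176.4 → ξ₂ = 8.063 kmol, ξ₁ = 84.18 kmol.
Outlet amounts (n = n₀ + Σ ν·ξ):
  A: 445.5 − 2(84.18) − 1(8.063) = 269.1
  E: 0 + 1(84.18) = 84.18
  B: 0 + 2(8.063) = 16.13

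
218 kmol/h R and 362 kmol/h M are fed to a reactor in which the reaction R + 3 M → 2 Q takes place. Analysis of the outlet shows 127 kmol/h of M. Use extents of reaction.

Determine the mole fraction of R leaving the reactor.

For M: n = n₀ − 3ξ → 127 = 362 − 3ξ, giving ξ = 78.33 kmol/h.
Outlet amounts (n = n₀ + ν ξ):
  R: 218 − 1(78.33) = 139.7
  M: 362 − 3(78.33) = 127
  Q: 0 + 2(78.33) = 156.7
Total out = 423.3 kmol/h; y_R = 139.7 / 423.3 = 0.3299.

0.33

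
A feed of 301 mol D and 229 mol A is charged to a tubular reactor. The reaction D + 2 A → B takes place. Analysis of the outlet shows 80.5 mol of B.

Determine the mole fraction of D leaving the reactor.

For B: n = n₀ + 1ξ → 80.5 = 0 + 1ξ, giving ξ = 80.5 mol.
Outlet amounts (n = n₀ + ν ξ):
  D: 301 − 1(80.5) = 220.5
  A: 229 − 2(80.5) = 68
  B: 0 + 1(80.5) = 80.5
Total out = 369 mol; y_D = 220.5 / 369 = 0.5976.

0.598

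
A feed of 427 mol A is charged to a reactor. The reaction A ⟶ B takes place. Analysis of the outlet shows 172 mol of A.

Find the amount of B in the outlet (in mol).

For A: n = n₀ − 1ξ → 172 = 427 − 1ξ, giving ξ = 255 mol.
Outlet amounts (n = n₀ + ν ξ):
  A: 427 − 1(255) = 172
  B: 0 + 1(255) = 255

255 mol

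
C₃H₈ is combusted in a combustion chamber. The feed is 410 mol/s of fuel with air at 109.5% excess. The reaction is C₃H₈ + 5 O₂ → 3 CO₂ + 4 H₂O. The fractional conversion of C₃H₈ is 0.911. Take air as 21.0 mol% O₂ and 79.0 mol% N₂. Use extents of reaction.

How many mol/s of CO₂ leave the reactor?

Stoichiometric O₂ = 5 × 410 = 2050 mol/s; O₂ fed = 2050 × 2.095 = 4295 mol/s.
N₂ fed = 4295 × 79/21 = 16160 mol/s.
Fuel reacted = 0.911 × 410 → ξ = 373.5 mol/s.
Outlet (n = n₀ + ν ξ):
  C₃H₈: 410 − 1(373.5) = 36.49
  O₂: 4295 − 5(373.5) = 2427
  N₂: 16160 (inert)
  CO₂: 0 + 3(373.5) = 1121
  H₂O: 0 + 4(373.5) = 1494

1120 mol/s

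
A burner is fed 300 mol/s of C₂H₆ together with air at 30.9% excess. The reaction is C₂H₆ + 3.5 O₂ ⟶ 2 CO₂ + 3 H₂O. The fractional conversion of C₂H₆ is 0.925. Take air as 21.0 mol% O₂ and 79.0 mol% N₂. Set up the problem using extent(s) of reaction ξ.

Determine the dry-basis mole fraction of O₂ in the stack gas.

0.0655

Stoichiometric O₂ = 3.5 × 300 = 1050 mol/s; O₂ fed = 1050 × 1.309 = 1374 mol/s.
N₂ fed = 1374 × 79/21 = 5171 mol/s.
Fuel reacted = 0.925 × 300 → ξ = 277.5 mol/s.
Outlet (n = n₀ + ν ξ):
  C₂H₆: 300 − 1(277.5) = 22.5
  O₂: 1374 − 3.5(277.5) = 403.2
  N₂: 5171 (inert)
  CO₂: 0 + 2(277.5) = 555
  H₂O: 0 + 3(277.5) = 832.5
Dry total = 6151 mol/s; y_O₂ (dry) = 403.2 / 6151 = 0.06555.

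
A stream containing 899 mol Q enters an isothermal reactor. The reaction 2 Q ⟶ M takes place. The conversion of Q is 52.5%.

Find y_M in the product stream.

0.356

Q reacted = 0.525 × 899 = 472 mol; ν_Q = −2, so ξ = 472/2 = 236 mol.
Outlet amounts (n = n₀ + ν ξ):
  Q: 899 − 2(236) = 427
  M: 0 + 1(236) = 236
Total out = 663 mol; y_M = 236 / 663 = 0.3559.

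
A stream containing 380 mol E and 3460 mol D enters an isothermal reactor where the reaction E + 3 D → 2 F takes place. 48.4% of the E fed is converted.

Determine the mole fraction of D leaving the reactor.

E reacted = 0.484 × 380 = 183.9 mol; ν_E = −1, so ξ = 183.9/1 = 183.9 mol.
Outlet amounts (n = n₀ + ν ξ):
  E: 380 − 1(183.9) = 196.1
  D: 3460 − 3(183.9) = 2908
  F: 0 + 2(183.9) = 367.8
Total out = 3472 mol; y_D = 2908 / 3472 = 0.8376.

0.838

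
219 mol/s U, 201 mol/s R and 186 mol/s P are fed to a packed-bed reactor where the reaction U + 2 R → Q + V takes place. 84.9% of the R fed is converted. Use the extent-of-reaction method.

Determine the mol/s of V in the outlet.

85.3 mol/s

R reacted = 0.849 × 201 = 170.6 mol/s; ν_R = −2, so ξ = 170.6/2 = 85.32 mol/s.
Outlet amounts (n = n₀ + ν ξ):
  U: 219 − 1(85.32) = 133.7
  R: 201 − 2(85.32) = 30.35
  Q: 0 + 1(85.32) = 85.32
  V: 0 + 1(85.32) = 85.32
  P: 186 (inert)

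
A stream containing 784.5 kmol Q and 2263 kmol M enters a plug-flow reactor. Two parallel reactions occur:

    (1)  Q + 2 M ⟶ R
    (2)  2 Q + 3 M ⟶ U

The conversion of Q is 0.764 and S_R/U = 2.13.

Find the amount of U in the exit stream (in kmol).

Conversion of Q: Q consumed = 0.764 × 784.5 = 599.4 kmol = 1ξ₁ + 2ξ₂.
Selectivity: 1ξ₁ / (1ξ₂) = 2.13 → ξ₁ = 2.13 ξ₂.
Substitute: (1·2.13 + 2) ξ₂ = 599.4 → ξ₂ = 145.1 kmol, ξ₁ = 309.1 kmol.
Outlet amounts (n = n₀ + Σ ν·ξ):
  Q: 784.5 − 1(309.1) − 2(145.1) = 185.1
  M: 2263 − 2(309.1) − 3(145.1) = 1209
  R: 0 + 1(309.1) = 309.1
  U: 0 + 1(145.1) = 145.1

145 kmol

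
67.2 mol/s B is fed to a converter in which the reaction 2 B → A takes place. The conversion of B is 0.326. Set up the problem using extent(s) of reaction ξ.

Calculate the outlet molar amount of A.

11 mol/s

B reacted = 0.326 × 67.2 = 21.91 mol/s; ν_B = −2, so ξ = 21.91/2 = 10.95 mol/s.
Outlet amounts (n = n₀ + ν ξ):
  B: 67.2 − 2(10.95) = 45.29
  A: 0 + 1(10.95) = 10.95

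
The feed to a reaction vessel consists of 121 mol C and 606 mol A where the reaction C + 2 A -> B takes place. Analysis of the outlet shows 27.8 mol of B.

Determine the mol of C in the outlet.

For B: n = n₀ + 1ξ → 27.8 = 0 + 1ξ, giving ξ = 27.8 mol.
Outlet amounts (n = n₀ + ν ξ):
  C: 121 − 1(27.8) = 93.2
  A: 606 − 2(27.8) = 550.4
  B: 0 + 1(27.8) = 27.8

93.2 mol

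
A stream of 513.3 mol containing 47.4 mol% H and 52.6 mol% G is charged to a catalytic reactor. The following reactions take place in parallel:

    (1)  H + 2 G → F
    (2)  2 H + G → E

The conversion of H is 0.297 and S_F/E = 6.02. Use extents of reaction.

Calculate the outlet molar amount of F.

54.2 mol

Conversion of H: H consumed = 0.297 × 243.3 = 72.26 mol = 1ξ₁ + 2ξ₂.
Selectivity: 1ξ₁ / (1ξ₂) = 6.02 → ξ₁ = 6.02 ξ₂.
Substitute: (1·6.02 + 2) ξ₂ = 72.26 → ξ₂ = 9.01 mol, ξ₁ = 54.24 mol.
Outlet amounts (n = n₀ + Σ ν·ξ):
  H: 243.3 − 1(54.24) − 2(9.01) = 171
  G: 270 − 2(54.24) − 1(9.01) = 152.5
  F: 0 + 1(54.24) = 54.24
  E: 0 + 1(9.01) = 9.01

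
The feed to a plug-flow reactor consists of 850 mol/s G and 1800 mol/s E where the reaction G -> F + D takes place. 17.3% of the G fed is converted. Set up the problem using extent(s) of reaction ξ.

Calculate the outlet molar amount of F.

G reacted = 0.173 × 850 = 147 mol/s; ν_G = −1, so ξ = 147/1 = 147 mol/s.
Outlet amounts (n = n₀ + ν ξ):
  G: 850 − 1(147) = 703
  F: 0 + 1(147) = 147
  D: 0 + 1(147) = 147
  E: 1800 (inert)

147 mol/s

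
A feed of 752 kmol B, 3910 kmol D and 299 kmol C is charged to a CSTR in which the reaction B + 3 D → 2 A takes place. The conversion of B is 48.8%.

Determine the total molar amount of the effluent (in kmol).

B reacted = 0.488 × 752 = 367 kmol; ν_B = −1, so ξ = 367/1 = 367 kmol.
Outlet amounts (n = n₀ + ν ξ):
  B: 752 − 1(367) = 385
  D: 3910 − 3(367) = 2809
  A: 0 + 2(367) = 734
  C: 299 (inert)
Total out = 385 + 2809 + 734 + 299 = 4227 kmol.

4230 kmol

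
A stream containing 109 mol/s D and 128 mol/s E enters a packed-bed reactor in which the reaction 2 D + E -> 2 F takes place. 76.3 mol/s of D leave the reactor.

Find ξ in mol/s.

ξ = 16.4 mol/s

For D: n = n₀ − 2ξ → 76.3 = 109 − 2ξ, giving ξ = 16.35 mol/s.
Outlet amounts (n = n₀ + ν ξ):
  D: 109 − 2(16.35) = 76.3
  E: 128 − 1(16.35) = 111.7
  F: 0 + 2(16.35) = 32.7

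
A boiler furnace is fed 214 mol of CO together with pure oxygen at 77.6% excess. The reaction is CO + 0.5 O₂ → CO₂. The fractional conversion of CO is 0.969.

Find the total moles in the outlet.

Stoichiometric O₂ = 0.5 × 214 = 107 mol; O₂ fed = 107 × 1.776 = 190 mol.
Fuel reacted = 0.969 × 214 → ξ = 207.4 mol.
Outlet (n = n₀ + ν ξ):
  CO: 214 − 1(207.4) = 6.634
  O₂: 190 − 0.5(207.4) = 86.35
  CO₂: 0 + 1(207.4) = 207.4
Total out = 6.634 + 86.35 + 207.4 = 300.3 mol.

300 mol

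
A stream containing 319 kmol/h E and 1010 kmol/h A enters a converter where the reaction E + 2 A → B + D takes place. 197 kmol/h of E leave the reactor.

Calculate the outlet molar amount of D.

For E: n = n₀ − 1ξ → 197 = 319 − 1ξ, giving ξ = 122 kmol/h.
Outlet amounts (n = n₀ + ν ξ):
  E: 319 − 1(122) = 197
  A: 1010 − 2(122) = 766
  B: 0 + 1(122) = 122
  D: 0 + 1(122) = 122

122 kmol/h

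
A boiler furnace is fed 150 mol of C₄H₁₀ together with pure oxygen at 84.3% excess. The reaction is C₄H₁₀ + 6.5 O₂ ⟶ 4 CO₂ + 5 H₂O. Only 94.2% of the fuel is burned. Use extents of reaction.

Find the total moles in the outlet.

Stoichiometric O₂ = 6.5 × 150 = 975 mol; O₂ fed = 975 × 1.843 = 1797 mol.
Fuel reacted = 0.942 × 150 → ξ = 141.3 mol.
Outlet (n = n₀ + ν ξ):
  C₄H₁₀: 150 − 1(141.3) = 8.7
  O₂: 1797 − 6.5(141.3) = 878.5
  CO₂: 0 + 4(141.3) = 565.2
  H₂O: 0 + 5(141.3) = 706.5
Total out = 8.7 + 878.5 + 565.2 + 706.5 = 2159 mol.

2160 mol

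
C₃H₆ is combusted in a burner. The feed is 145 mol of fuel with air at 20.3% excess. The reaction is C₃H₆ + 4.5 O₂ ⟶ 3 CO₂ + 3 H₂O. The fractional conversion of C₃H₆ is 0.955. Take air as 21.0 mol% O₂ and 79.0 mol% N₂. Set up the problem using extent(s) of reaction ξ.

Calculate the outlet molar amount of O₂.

Stoichiometric O₂ = 4.5 × 145 = 652.5 mol; O₂ fed = 652.5 × 1.203 = 785 mol.
N₂ fed = 785 × 79/21 = 2953 mol.
Fuel reacted = 0.955 × 145 → ξ = 138.5 mol.
Outlet (n = n₀ + ν ξ):
  C₃H₆: 145 − 1(138.5) = 6.525
  O₂: 785 − 4.5(138.5) = 161.8
  N₂: 2953 (inert)
  CO₂: 0 + 3(138.5) = 415.4
  H₂O: 0 + 3(138.5) = 415.4

162 mol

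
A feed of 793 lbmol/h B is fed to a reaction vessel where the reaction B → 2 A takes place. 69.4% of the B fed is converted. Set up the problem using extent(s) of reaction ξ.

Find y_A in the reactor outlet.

0.819

B reacted = 0.694 × 793 = 550.3 lbmol/h; ν_B = −1, so ξ = 550.3/1 = 550.3 lbmol/h.
Outlet amounts (n = n₀ + ν ξ):
  B: 793 − 1(550.3) = 242.7
  A: 0 + 2(550.3) = 1101
Total out = 1343 lbmol/h; y_A = 1101 / 1343 = 0.8194.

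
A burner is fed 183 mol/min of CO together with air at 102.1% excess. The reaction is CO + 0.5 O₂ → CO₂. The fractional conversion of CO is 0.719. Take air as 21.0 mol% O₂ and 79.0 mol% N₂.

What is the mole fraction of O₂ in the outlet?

Stoichiometric O₂ = 0.5 × 183 = 91.5 mol/min; O₂ fed = 91.5 × 2.021 = 184.9 mol/min.
N₂ fed = 184.9 × 79/21 = 695.7 mol/min.
Fuel reacted = 0.719 × 183 → ξ = 131.6 mol/min.
Outlet (n = n₀ + ν ξ):
  CO: 183 − 1(131.6) = 51.42
  O₂: 184.9 − 0.5(131.6) = 119.1
  N₂: 695.7 (inert)
  CO₂: 0 + 1(131.6) = 131.6
Total out = 997.8 mol/min; y_O₂ = 119.1 / 997.8 = 0.1194.

0.119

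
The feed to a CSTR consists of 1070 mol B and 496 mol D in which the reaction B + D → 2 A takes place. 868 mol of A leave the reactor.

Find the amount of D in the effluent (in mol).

For A: n = n₀ + 2ξ → 868 = 0 + 2ξ, giving ξ = 434 mol.
Outlet amounts (n = n₀ + ν ξ):
  B: 1070 − 1(434) = 636
  D: 496 − 1(434) = 62
  A: 0 + 2(434) = 868

62 mol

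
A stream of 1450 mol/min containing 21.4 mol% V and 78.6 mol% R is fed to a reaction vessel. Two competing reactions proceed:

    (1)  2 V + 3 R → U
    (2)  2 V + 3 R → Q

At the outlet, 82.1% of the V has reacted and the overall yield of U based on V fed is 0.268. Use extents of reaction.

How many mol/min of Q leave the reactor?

44.2 mol/min

Yield of U: 1ξ₁ / 310.3 = 0.268 → ξ₁ = 83.16 mol/min.
Conversion of V: 2ξ₁ + 2ξ₂ = 0.821 × 310.3 = 254.8 → ξ₂ = 44.22 mol/min.
Outlet amounts (n = n₀ + Σ ν·ξ):
  V: 310.3 − 2(83.16) − 2(44.22) = 55.54
  R: 1140 − 3(83.16) − 3(44.22) = 757.6
  U: 0 + 1(83.16) = 83.16
  Q: 0 + 1(44.22) = 44.22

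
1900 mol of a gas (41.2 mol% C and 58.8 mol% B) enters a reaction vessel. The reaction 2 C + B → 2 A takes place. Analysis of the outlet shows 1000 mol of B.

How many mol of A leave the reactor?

For B: n = n₀ − 1ξ → 1000 = 1117 − 1ξ, giving ξ = 117.2 mol.
Outlet amounts (n = n₀ + ν ξ):
  C: 782.8 − 2(117.2) = 548.4
  B: 1117 − 1(117.2) = 1000
  A: 0 + 2(117.2) = 234.4

234 mol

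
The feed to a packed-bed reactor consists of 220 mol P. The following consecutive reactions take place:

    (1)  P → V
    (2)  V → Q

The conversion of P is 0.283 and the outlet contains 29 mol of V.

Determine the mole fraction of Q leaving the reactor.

0.151

Conversion of P: P consumed = 1ξ₁ = 0.283 × 220 → ξ₁ = 62.26 mol.
V balance: n_V = 0 + 1ξ₁ − 1ξ₂ = 29 → ξ₂ = (1·62.26 − 29)/1 = 33.26 mol.
Outlet amounts (n = n₀ + Σ ν·ξ):
  P: 220 − 1(62.26) = 157.7
  V: 0 + 1(62.26) − 1(33.26) = 29
  Q: 0 + 1(33.26) = 33.26
Total out = 220 mol; y_Q = 33.26 / 220 = 0.1512.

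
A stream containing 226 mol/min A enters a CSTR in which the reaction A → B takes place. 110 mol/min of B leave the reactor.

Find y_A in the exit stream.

For B: n = n₀ + 1ξ → 110 = 0 + 1ξ, giving ξ = 110 mol/min.
Outlet amounts (n = n₀ + ν ξ):
  A: 226 − 1(110) = 116
  B: 0 + 1(110) = 110
Total out = 226 mol/min; y_A = 116 / 226 = 0.5133.

0.513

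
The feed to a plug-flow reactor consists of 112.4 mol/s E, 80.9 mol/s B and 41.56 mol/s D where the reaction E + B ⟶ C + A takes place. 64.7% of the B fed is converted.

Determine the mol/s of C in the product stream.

52.3 mol/s

B reacted = 0.647 × 80.9 = 52.34 mol/s; ν_B = −1, so ξ = 52.34/1 = 52.34 mol/s.
Outlet amounts (n = n₀ + ν ξ):
  E: 112.4 − 1(52.34) = 60.06
  B: 80.9 − 1(52.34) = 28.56
  C: 0 + 1(52.34) = 52.34
  A: 0 + 1(52.34) = 52.34
  D: 41.56 (inert)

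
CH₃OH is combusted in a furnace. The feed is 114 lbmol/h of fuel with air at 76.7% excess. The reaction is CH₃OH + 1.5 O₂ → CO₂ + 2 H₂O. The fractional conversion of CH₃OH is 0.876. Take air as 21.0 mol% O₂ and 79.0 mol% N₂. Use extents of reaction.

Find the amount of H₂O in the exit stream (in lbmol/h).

200 lbmol/h

Stoichiometric O₂ = 1.5 × 114 = 171 lbmol/h; O₂ fed = 171 × 1.767 = 302.2 lbmol/h.
N₂ fed = 302.2 × 79/21 = 1137 lbmol/h.
Fuel reacted = 0.876 × 114 → ξ = 99.86 lbmol/h.
Outlet (n = n₀ + ν ξ):
  CH₃OH: 114 − 1(99.86) = 14.14
  O₂: 302.2 − 1.5(99.86) = 152.4
  N₂: 1137 (inert)
  CO₂: 0 + 1(99.86) = 99.86
  H₂O: 0 + 2(99.86) = 199.7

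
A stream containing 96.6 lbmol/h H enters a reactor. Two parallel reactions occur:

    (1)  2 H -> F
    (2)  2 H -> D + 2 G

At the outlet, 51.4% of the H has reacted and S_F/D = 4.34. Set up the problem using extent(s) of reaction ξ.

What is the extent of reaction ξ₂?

ξ₂ = 4.65 lbmol/h

Conversion of H: H consumed = 0.514 × 96.6 = 49.65 lbmol/h = 2ξ₁ + 2ξ₂.
Selectivity: 1ξ₁ / (1ξ₂) = 4.34 → ξ₁ = 4.34 ξ₂.
Substitute: (2·4.34 + 2) ξ₂ = 49.65 → ξ₂ = 4.649 lbmol/h, ξ₁ = 20.18 lbmol/h.
Outlet amounts (n = n₀ + Σ ν·ξ):
  H: 96.6 − 2(20.18) − 2(4.649) = 46.95
  F: 0 + 1(20.18) = 20.18
  D: 0 + 1(4.649) = 4.649
  G: 0 + 2(4.649) = 9.298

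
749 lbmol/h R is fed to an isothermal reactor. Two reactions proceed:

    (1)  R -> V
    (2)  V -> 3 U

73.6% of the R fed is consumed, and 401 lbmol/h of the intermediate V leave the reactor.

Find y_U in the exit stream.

0.43

Conversion of R: R consumed = 1ξ₁ = 0.736 × 749 → ξ₁ = 551.3 lbmol/h.
V balance: n_V = 0 + 1ξ₁ − 1ξ₂ = 401 → ξ₂ = (1·551.3 − 401)/1 = 150.3 lbmol/h.
Outlet amounts (n = n₀ + Σ ν·ξ):
  R: 749 − 1(551.3) = 197.7
  V: 0 + 1(551.3) − 1(150.3) = 401
  U: 0 + 3(150.3) = 450.8
Total out = 1050 lbmol/h; y_U = 450.8 / 1050 = 0.4295.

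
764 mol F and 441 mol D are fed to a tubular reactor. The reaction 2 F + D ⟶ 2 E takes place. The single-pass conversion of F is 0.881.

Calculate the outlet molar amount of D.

104 mol

F reacted = 0.881 × 764 = 673.1 mol; ν_F = −2, so ξ = 673.1/2 = 336.5 mol.
Outlet amounts (n = n₀ + ν ξ):
  F: 764 − 2(336.5) = 90.92
  D: 441 − 1(336.5) = 104.5
  E: 0 + 2(336.5) = 673.1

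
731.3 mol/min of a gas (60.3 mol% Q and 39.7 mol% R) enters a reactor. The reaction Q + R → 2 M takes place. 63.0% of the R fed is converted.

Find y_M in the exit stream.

R reacted = 0.63 × 290.3 = 182.9 mol/min; ν_R = −1, so ξ = 182.9/1 = 182.9 mol/min.
Outlet amounts (n = n₀ + ν ξ):
  Q: 441 − 1(182.9) = 258.1
  R: 290.3 − 1(182.9) = 107.4
  M: 0 + 2(182.9) = 365.8
Total out = 731.3 mol/min; y_M = 365.8 / 731.3 = 0.5002.

0.5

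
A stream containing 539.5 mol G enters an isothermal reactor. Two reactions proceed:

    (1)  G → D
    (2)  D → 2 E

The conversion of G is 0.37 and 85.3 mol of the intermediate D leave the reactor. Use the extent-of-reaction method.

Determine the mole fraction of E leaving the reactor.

0.35

Conversion of G: G consumed = 1ξ₁ = 0.37 × 539.5 → ξ₁ = 199.6 mol.
D balance: n_D = 0 + 1ξ₁ − 1ξ₂ = 85.3 → ξ₂ = (1·199.6 − 85.3)/1 = 114.3 mol.
Outlet amounts (n = n₀ + Σ ν·ξ):
  G: 539.5 − 1(199.6) = 339.9
  D: 0 + 1(199.6) − 1(114.3) = 85.3
  E: 0 + 2(114.3) = 228.6
Total out = 653.8 mol; y_E = 228.6 / 653.8 = 0.3497.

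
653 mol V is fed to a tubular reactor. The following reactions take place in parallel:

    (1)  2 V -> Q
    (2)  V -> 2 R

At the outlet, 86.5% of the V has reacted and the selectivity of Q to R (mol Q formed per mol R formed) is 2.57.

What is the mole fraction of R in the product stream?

Conversion of V: V consumed = 0.865 × 653 = 564.8 mol = 2ξ₁ + 1ξ₂.
Selectivity: 1ξ₁ / (2ξ₂) = 2.57 → ξ₁ = 5.14 ξ₂.
Substitute: (2·5.14 + 1) ξ₂ = 564.8 → ξ₂ = 50.07 mol, ξ₁ = 257.4 mol.
Outlet amounts (n = n₀ + Σ ν·ξ):
  V: 653 − 2(257.4) − 1(50.07) = 88.15
  Q: 0 + 1(257.4) = 257.4
  R: 0 + 2(50.07) = 100.1
Total out = 445.7 mol; y_R = 100.1 / 445.7 = 0.2247.

0.225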